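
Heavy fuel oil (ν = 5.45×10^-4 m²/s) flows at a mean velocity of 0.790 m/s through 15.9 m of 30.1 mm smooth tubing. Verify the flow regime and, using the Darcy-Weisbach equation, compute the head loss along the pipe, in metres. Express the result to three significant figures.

Re = VD/ν = 0.790·0.03010/5.45×10^-4 = 43.6 → laminar (Re < 2300)
f = 64/Re = 1.467
h_f = f(L/D)V²/(2g) = 1.467·(15.9/0.03010)·0.790²/(2·9.81) = 24.65 m

h_f ≈ 24.6 m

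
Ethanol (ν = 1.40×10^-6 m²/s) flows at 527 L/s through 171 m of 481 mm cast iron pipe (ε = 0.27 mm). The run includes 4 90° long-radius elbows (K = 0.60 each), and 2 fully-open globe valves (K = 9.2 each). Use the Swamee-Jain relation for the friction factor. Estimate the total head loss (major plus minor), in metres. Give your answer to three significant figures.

H_L ≈ 11.6 m

V = 4Q/(πD²) = 2.900 m/s; V²/2g = 0.4287 m
Re = 9.96×10^5, ε/D = 5.61×10^-4 → f = 0.01770 (Swamee-Jain)
Major: h_f = f(L/D)·V²/2g = 0.01770·355.5·0.4287 = 2.698 m
Minor: ΣK = 20.8; h_m = ΣK·V²/2g = 8.917 m
Total H_L = 2.698 + 8.917 = 11.62 m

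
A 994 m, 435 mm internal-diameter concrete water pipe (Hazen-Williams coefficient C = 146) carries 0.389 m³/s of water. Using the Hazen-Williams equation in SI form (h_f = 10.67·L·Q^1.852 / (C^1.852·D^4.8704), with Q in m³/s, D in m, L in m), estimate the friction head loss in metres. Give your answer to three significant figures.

h_f = 10.67·994·0.389^1.852 / (146^1.852·0.435^4.8704) = 10.43 m

h_f ≈ 10.4 m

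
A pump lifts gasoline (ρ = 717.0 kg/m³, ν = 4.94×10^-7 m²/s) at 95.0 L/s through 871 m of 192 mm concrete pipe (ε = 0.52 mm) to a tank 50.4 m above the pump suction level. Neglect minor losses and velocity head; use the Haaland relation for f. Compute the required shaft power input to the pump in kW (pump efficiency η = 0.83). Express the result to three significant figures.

P_shaft ≈ 91.8 kW

V = 4Q/(πD²) = 3.281 m/s; Re = 1.28×10^6; ε/D = 0.00271; f = 0.02558
h_f = f(L/D)V²/2g = 63.68 m
Total head H = z + h_f = 50.4 + 63.68 = 114.1 m
P_hyd = ρgQH = 717.0·9.81·0.0950·114.1 = 76.23 kW
P_shaft = P_hyd/η = 76.23/0.83 = 91.85 kW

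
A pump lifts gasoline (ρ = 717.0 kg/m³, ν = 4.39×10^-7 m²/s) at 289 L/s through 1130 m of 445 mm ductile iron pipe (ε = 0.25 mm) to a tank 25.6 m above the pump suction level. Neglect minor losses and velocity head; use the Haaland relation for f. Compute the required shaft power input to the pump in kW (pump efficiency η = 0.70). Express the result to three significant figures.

P_shaft ≈ 96.9 kW

V = 4Q/(πD²) = 1.858 m/s; Re = 1.88×10^6; ε/D = 5.62×10^-4; f = 0.01740
h_f = f(L/D)V²/2g = 7.775 m
Total head H = z + h_f = 25.6 + 7.775 = 33.37 m
P_hyd = ρgQH = 717.0·9.81·0.289·33.37 = 67.84 kW
P_shaft = P_hyd/η = 67.84/0.70 = 96.92 kW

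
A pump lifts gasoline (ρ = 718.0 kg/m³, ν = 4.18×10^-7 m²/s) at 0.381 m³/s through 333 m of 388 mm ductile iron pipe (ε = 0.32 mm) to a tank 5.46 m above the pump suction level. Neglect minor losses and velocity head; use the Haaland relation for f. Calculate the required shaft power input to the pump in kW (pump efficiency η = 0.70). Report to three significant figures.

P_shaft ≈ 53.8 kW

V = 4Q/(πD²) = 3.222 m/s; Re = 2.99×10^6; ε/D = 8.25×10^-4; f = 0.01889
h_f = f(L/D)V²/2g = 8.579 m
Total head H = z + h_f = 5.46 + 8.579 = 14.04 m
P_hyd = ρgQH = 718.0·9.81·0.381·14.04 = 37.67 kW
P_shaft = P_hyd/η = 37.67/0.70 = 53.82 kW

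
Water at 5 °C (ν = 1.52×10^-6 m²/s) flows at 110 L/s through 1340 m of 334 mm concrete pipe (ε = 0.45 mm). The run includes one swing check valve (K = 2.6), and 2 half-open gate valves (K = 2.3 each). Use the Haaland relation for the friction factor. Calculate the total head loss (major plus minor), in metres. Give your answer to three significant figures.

V = 4Q/(πD²) = 1.255 m/s; V²/2g = 0.08034 m
Re = 2.76×10^5, ε/D = 0.00135 → f = 0.02194 (Haaland)
Major: h_f = f(L/D)·V²/2g = 0.02194·4012·0.08034 = 7.070 m
Minor: ΣK = 7.20; h_m = ΣK·V²/2g = 0.5784 m
Total H_L = 7.070 + 0.5784 = 7.649 m

H_L ≈ 7.65 m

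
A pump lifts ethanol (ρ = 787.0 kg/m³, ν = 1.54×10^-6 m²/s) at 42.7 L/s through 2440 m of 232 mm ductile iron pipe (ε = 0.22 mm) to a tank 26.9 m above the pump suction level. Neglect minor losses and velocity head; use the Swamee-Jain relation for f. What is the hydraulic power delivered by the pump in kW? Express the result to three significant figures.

V = 4Q/(πD²) = 1.010 m/s; Re = 1.52×10^5; ε/D = 9.48×10^-4; f = 0.02138
h_f = f(L/D)V²/2g = 11.69 m
Total head H = z + h_f = 26.9 + 11.69 = 38.59 m
P_hyd = ρgQH = 787.0·9.81·0.0427·38.59 = 12.72 kW

P_hyd ≈ 12.7 kW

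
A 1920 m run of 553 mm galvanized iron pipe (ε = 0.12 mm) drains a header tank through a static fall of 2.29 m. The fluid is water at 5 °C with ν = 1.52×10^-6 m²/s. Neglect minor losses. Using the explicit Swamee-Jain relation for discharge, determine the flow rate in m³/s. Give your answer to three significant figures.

Q ≈ 0.214 m³/s

Swamee-Jain (Type II): Q = -0.965·√(gD⁵h_f/L)·ln[ε/(3.7D) + √(3.17ν²L/(gD³h_f))]
√(gD⁵h_f/L) = √(9.81·0.553⁵·2.29/1920) = 0.02460
ε/(3.7D) = 5.86×10^-5; √(3.17ν²L/(gD³h_f)) = 6.08×10^-5
Q = -0.965·0.02460·ln(1.195×10^-4) = 0.2144 m³/s
Check: V = 0.893 m/s, Re = 3.25×10^5, f = 0.01631, h_f = 2.30 m ≈ 2.29 m ✓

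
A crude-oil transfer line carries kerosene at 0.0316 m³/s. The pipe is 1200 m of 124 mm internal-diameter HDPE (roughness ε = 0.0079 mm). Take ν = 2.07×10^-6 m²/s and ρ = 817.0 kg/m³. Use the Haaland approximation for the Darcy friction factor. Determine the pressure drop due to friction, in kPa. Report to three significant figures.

V = 4Q/(πD²) = 4·0.0316/(π·0.124²) = 2.617 m/s
Re = VD/ν = 2.617·0.124/2.07×10^-6 = 1.57×10^5 → turbulent
ε/D = 0.0079/124 = 6.37×10^-5
Haaland: f = 0.01663
h_f = f(L/D)V²/(2g) = 0.01663·(1200/0.124)·2.617²/(2·9.81) = 56.16 m
Δp = ρg·h_f = 817.0·9.81·56.16 = 450.1 kPa

Δp ≈ 450 kPa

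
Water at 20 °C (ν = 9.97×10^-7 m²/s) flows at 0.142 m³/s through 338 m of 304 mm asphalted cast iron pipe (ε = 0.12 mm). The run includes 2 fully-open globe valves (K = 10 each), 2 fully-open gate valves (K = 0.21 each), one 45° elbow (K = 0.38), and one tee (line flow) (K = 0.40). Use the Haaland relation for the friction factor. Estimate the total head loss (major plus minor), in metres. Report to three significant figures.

V = 4Q/(πD²) = 1.956 m/s; V²/2g = 0.1951 m
Re = 5.97×10^5, ε/D = 3.95×10^-4 → f = 0.01672 (Haaland)
Major: h_f = f(L/D)·V²/2g = 0.01672·1112·0.1951 = 3.627 m
Minor: ΣK = 21.2; h_m = ΣK·V²/2g = 4.136 m
Total H_L = 3.627 + 4.136 = 7.763 m

H_L ≈ 7.76 m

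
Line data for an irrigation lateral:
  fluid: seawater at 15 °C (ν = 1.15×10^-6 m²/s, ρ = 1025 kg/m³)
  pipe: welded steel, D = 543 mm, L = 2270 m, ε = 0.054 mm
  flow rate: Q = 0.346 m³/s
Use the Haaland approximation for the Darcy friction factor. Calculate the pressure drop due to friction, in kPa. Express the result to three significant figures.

Δp ≈ 65.7 kPa

V = 4Q/(πD²) = 4·0.346/(π·0.543²) = 1.494 m/s
Re = VD/ν = 1.494·0.543/1.15×10^-6 = 7.05×10^5 → turbulent
ε/D = 0.054/543 = 9.94×10^-5
Haaland: f = 0.01374
h_f = f(L/D)V²/(2g) = 0.01374·(2270/0.543)·1.494²/(2·9.81) = 6.536 m
Δp = ρg·h_f = 1025·9.81·6.536 = 65.72 kPa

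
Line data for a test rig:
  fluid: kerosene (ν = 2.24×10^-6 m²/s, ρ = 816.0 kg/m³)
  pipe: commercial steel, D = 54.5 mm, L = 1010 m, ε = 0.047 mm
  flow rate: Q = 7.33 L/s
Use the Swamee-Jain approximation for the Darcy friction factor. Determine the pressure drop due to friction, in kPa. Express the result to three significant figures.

V = 4Q/(πD²) = 4·0.00733/(π·0.0545²) = 3.142 m/s
Re = VD/ν = 3.142·0.0545/2.24×10^-6 = 7.64×10^4 → turbulent
ε/D = 0.047/54.5 = 8.62×10^-4
Swamee-Jain: f = 0.02250
h_f = f(L/D)V²/(2g) = 0.02250·(1010/0.0545)·3.142²/(2·9.81) = 209.8 m
Δp = ρg·h_f = 816.0·9.81·209.8 = 1680 kPa

Δp ≈ 1680 kPa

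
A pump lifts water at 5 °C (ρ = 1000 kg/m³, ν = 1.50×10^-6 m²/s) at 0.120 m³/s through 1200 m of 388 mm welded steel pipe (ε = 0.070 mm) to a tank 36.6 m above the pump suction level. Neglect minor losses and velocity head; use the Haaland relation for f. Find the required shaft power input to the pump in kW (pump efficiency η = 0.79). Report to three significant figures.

V = 4Q/(πD²) = 1.015 m/s; Re = 2.63×10^5; ε/D = 1.80×10^-4; f = 0.01616
h_f = f(L/D)V²/2g = 2.624 m
Total head H = z + h_f = 36.6 + 2.624 = 39.22 m
P_hyd = ρgQH = 1000·9.81·0.120·39.22 = 46.17 kW
P_shaft = P_hyd/η = 46.17/0.79 = 58.45 kW

P_shaft ≈ 58.4 kW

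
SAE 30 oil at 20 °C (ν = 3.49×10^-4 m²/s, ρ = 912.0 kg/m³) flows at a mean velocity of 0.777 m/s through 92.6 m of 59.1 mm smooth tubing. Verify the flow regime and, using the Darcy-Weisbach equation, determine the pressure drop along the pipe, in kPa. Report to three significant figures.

Δp ≈ 210 kPa

Re = VD/ν = 0.777·0.05910/3.49×10^-4 = 132 → laminar (Re < 2300)
f = 64/Re = 0.4864
h_f = f(L/D)V²/(2g) = 0.4864·(92.6/0.05910)·0.777²/(2·9.81) = 23.45 m
Δp = ρg·h_f = 912.0·9.81·23.45 = 209.8 kPa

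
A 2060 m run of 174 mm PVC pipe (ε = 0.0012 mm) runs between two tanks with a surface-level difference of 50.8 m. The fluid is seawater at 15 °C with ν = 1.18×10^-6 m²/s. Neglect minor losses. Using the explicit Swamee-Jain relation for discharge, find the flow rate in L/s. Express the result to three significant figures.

Swamee-Jain (Type II): Q = -0.965·√(gD⁵h_f/L)·ln[ε/(3.7D) + √(3.17ν²L/(gD³h_f))]
√(gD⁵h_f/L) = √(9.81·0.174⁵·50.8/2060) = 0.006212
ε/(3.7D) = 1.86×10^-6; √(3.17ν²L/(gD³h_f)) = 5.89×10^-5
Q = -0.965·0.006212·ln(6.072×10^-5) = 0.05820 m³/s
Check: V = 2.45 m/s, Re = 3.61×10^5, f = 0.01398, h_f = 50.5 m ≈ 50.8 m ✓

Q ≈ 58.2 L/s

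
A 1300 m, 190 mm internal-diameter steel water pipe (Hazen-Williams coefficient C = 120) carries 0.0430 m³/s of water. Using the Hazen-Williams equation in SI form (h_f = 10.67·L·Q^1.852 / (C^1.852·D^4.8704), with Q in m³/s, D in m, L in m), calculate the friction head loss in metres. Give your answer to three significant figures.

h_f = 10.67·1300·0.0430^1.852 / (120^1.852·0.190^4.8704) = 18.77 m

h_f ≈ 18.8 m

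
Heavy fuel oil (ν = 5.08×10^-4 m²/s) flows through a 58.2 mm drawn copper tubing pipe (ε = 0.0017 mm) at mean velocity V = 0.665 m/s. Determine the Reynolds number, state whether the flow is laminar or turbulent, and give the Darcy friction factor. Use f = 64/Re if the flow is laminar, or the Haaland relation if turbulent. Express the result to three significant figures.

Re = VD/ν = 0.6650·0.0582/5.08×10^-4 = 76.2
Re < 2300 → laminar → f = 64/Re = 0.8400

Re ≈ 76.2; laminar; f = 64/Re ≈ 0.840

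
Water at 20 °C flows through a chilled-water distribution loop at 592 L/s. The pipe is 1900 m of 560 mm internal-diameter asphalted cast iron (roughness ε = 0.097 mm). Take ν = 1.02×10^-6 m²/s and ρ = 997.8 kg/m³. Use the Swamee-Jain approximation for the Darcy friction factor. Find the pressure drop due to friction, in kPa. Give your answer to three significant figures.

V = 4Q/(πD²) = 4·0.592/(π·0.560²) = 2.404 m/s
Re = VD/ν = 2.404·0.560/1.02×10^-6 = 1.32×10^6 → turbulent
ε/D = 0.097/560 = 1.73×10^-4
Swamee-Jain: f = 0.01424
h_f = f(L/D)V²/(2g) = 0.01424·(1900/0.560)·2.404²/(2·9.81) = 14.23 m
Δp = ρg·h_f = 997.8·9.81·14.23 = 139.3 kPa

Δp ≈ 139 kPa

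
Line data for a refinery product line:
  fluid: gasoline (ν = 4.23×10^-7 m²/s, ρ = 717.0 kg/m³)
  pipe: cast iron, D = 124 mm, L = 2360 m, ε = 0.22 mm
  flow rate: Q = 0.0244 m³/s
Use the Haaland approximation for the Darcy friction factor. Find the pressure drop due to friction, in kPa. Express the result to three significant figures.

V = 4Q/(πD²) = 4·0.0244/(π·0.124²) = 2.020 m/s
Re = VD/ν = 2.020·0.124/4.23×10^-7 = 5.92×10^5 → turbulent
ε/D = 0.22/124 = 0.00177
Haaland: f = 0.02303
h_f = f(L/D)V²/(2g) = 0.02303·(2360/0.124)·2.020²/(2·9.81) = 91.22 m
Δp = ρg·h_f = 717.0·9.81·91.22 = 641.6 kPa

Δp ≈ 642 kPa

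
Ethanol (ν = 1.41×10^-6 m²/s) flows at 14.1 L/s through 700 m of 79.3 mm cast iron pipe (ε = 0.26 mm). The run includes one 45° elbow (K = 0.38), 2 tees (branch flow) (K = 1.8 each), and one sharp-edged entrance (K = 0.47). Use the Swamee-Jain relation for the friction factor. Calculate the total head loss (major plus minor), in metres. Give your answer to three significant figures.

V = 4Q/(πD²) = 2.855 m/s; V²/2g = 0.4154 m
Re = 1.61×10^5, ε/D = 0.00328 → f = 0.02782 (Swamee-Jain)
Major: h_f = f(L/D)·V²/2g = 0.02782·8827·0.4154 = 102.0 m
Minor: ΣK = 4.45; h_m = ΣK·V²/2g = 1.849 m
Total H_L = 102.0 + 1.849 = 103.8 m

H_L ≈ 104 m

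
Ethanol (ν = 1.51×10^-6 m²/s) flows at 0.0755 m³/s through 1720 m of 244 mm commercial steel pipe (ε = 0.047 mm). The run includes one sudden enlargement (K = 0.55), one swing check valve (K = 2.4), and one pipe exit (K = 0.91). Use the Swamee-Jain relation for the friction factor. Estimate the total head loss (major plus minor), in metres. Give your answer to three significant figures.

H_L ≈ 16.0 m

V = 4Q/(πD²) = 1.615 m/s; V²/2g = 0.1329 m
Re = 2.61×10^5, ε/D = 1.93×10^-4 → f = 0.01652 (Swamee-Jain)
Major: h_f = f(L/D)·V²/2g = 0.01652·7049·0.1329 = 15.47 m
Minor: ΣK = 3.86; h_m = ΣK·V²/2g = 0.5129 m
Total H_L = 15.47 + 0.5129 = 15.98 m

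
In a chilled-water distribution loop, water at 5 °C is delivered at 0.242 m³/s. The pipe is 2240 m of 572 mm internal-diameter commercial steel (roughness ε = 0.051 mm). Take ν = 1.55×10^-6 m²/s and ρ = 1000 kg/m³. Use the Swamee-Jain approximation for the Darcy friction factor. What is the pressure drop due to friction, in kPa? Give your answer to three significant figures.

V = 4Q/(πD²) = 4·0.242/(π·0.572²) = 0.9417 m/s
Re = VD/ν = 0.9417·0.572/1.55×10^-6 = 3.48×10^5 → turbulent
ε/D = 0.051/572 = 8.92×10^-5
Swamee-Jain: f = 0.01502
h_f = f(L/D)V²/(2g) = 0.01502·(2240/0.572)·0.9417²/(2·9.81) = 2.659 m
Δp = ρg·h_f = 1000·9.81·2.659 = 26.09 kPa

Δp ≈ 26.1 kPa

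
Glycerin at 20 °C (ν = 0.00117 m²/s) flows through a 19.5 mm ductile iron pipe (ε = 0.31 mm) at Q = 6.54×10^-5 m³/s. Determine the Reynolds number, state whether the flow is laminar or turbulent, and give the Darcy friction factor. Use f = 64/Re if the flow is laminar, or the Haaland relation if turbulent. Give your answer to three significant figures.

Re ≈ 3.65; laminar; f = 64/Re ≈ 17.5

V = 4Q/(πD²) = 0.2190 m/s
Re = VD/ν = 0.2190·0.0195/0.00117 = 3.65
Re < 2300 → laminar → f = 64/Re = 17.54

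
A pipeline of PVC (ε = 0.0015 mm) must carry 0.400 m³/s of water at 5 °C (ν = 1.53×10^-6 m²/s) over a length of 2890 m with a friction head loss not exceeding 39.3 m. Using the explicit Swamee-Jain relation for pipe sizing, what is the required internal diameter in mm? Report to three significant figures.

Swamee-Jain (Type III): D = 0.66·[ε^1.25·(LQ²/(gh_f))^4.75 + ν·Q^9.4·(L/(gh_f))^5.2]^0.04
LQ²/(gh_f) = 1.199; L/(gh_f) = 7.496
Term 1 = ε^1.25·(…)^4.75 = 1.24×10^-7; Term 2 = ν·Q^9.4·(…)^5.2 = 9.84×10^-6
D = 0.66·(1.24×10^-7 + 9.84×10^-6)^0.04 = 0.4164 m = 416 mm
Check: V = 2.94 m/s, Re = 7.99×10^5, f = 0.01214, h_f = 37.0 m ≈ 39.3 m ✓

D ≈ 416 mm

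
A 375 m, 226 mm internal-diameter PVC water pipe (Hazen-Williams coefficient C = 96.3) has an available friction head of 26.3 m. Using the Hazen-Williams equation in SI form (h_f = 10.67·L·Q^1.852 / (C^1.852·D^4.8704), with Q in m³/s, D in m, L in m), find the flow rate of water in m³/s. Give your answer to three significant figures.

Q ≈ 0.128 m³/s

Rearranging: Q = [h_f·C^1.852·D^4.8704 / (10.67·L)]^(1/1.852)
Q = [26.3·96.3^1.852·0.226^4.8704 / (10.67·375)]^0.540 = 0.1279 m³/s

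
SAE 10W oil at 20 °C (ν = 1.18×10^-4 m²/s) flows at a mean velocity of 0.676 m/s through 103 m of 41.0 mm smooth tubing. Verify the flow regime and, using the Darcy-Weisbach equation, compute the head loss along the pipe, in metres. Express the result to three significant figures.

Re = VD/ν = 0.676·0.04100/1.18×10^-4 = 235 → laminar (Re < 2300)
f = 64/Re = 0.2725
h_f = f(L/D)V²/(2g) = 0.2725·(103/0.04100)·0.676²/(2·9.81) = 15.94 m

h_f ≈ 15.9 m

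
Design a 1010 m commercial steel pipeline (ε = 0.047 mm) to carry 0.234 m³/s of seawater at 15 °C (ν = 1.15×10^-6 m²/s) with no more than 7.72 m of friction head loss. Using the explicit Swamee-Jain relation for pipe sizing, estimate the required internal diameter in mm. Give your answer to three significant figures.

Swamee-Jain (Type III): D = 0.66·[ε^1.25·(LQ²/(gh_f))^4.75 + ν·Q^9.4·(L/(gh_f))^5.2]^0.04
LQ²/(gh_f) = 0.7302; L/(gh_f) = 13.34
Term 1 = ε^1.25·(…)^4.75 = 8.74×10^-7; Term 2 = ν·Q^9.4·(…)^5.2 = 9.58×10^-7
D = 0.66·(8.74×10^-7 + 9.58×10^-7)^0.04 = 0.3891 m = 389 mm
Check: V = 1.97 m/s, Re = 6.66×10^5, f = 0.01429, h_f = 7.32 m ≈ 7.72 m ✓

D ≈ 389 mm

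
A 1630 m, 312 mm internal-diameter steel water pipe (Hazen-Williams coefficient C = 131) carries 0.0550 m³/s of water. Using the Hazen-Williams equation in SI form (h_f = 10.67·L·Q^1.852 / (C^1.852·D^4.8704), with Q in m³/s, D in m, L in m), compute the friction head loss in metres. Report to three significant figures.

h_f ≈ 2.82 m

h_f = 10.67·1630·0.0550^1.852 / (131^1.852·0.312^4.8704) = 2.818 m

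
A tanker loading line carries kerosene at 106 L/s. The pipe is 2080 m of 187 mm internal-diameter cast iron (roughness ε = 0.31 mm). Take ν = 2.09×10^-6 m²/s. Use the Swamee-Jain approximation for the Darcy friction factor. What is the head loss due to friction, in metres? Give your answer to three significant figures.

h_f ≈ 195 m

V = 4Q/(πD²) = 4·0.106/(π·0.187²) = 3.860 m/s
Re = VD/ν = 3.860·0.187/2.09×10^-6 = 3.45×10^5 → turbulent
ε/D = 0.31/187 = 0.00166
Swamee-Jain: f = 0.02303
h_f = f(L/D)V²/(2g) = 0.02303·(2080/0.187)·3.860²/(2·9.81) = 194.5 m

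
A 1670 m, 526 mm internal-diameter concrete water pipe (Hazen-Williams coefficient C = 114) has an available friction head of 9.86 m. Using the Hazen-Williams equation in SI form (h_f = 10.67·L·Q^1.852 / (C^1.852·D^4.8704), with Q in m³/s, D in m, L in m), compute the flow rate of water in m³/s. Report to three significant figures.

Q ≈ 0.367 m³/s

Rearranging: Q = [h_f·C^1.852·D^4.8704 / (10.67·L)]^(1/1.852)
Q = [9.86·114^1.852·0.526^4.8704 / (10.67·1670)]^0.540 = 0.3669 m³/s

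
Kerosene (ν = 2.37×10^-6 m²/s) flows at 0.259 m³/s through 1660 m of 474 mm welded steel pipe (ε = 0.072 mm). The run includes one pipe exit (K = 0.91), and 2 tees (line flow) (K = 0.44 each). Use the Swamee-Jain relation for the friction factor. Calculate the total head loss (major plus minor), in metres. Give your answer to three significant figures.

V = 4Q/(πD²) = 1.468 m/s; V²/2g = 0.1098 m
Re = 2.94×10^5, ε/D = 1.52×10^-4 → f = 0.01595 (Swamee-Jain)
Major: h_f = f(L/D)·V²/2g = 0.01595·3502·0.1098 = 6.134 m
Minor: ΣK = 1.79; h_m = ΣK·V²/2g = 0.1965 m
Total H_L = 6.134 + 0.1965 = 6.330 m

H_L ≈ 6.33 m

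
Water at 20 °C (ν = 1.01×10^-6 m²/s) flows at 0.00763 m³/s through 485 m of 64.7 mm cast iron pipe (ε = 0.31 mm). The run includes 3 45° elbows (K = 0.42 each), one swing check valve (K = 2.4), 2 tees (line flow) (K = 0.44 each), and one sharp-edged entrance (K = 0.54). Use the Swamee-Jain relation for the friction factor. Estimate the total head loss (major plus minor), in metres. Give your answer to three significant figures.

H_L ≈ 64.9 m

V = 4Q/(πD²) = 2.321 m/s; V²/2g = 0.2745 m
Re = 1.49×10^5, ε/D = 0.00479 → f = 0.03084 (Swamee-Jain)
Major: h_f = f(L/D)·V²/2g = 0.03084·7496·0.2745 = 63.46 m
Minor: ΣK = 5.08; h_m = ΣK·V²/2g = 1.394 m
Total H_L = 63.46 + 1.394 = 64.86 m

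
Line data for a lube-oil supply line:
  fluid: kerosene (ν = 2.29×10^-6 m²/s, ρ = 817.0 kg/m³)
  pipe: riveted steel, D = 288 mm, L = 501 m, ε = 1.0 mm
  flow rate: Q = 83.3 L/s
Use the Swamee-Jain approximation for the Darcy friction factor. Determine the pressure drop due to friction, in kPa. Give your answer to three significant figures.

V = 4Q/(πD²) = 4·0.0833/(π·0.288²) = 1.279 m/s
Re = VD/ν = 1.279·0.288/2.29×10^-6 = 1.61×10^5 → turbulent
ε/D = 1.0/288 = 0.00347
Swamee-Jain: f = 0.02823
h_f = f(L/D)V²/(2g) = 0.02823·(501/0.288)·1.279²/(2·9.81) = 4.092 m
Δp = ρg·h_f = 817.0·9.81·4.092 = 32.80 kPa

Δp ≈ 32.8 kPa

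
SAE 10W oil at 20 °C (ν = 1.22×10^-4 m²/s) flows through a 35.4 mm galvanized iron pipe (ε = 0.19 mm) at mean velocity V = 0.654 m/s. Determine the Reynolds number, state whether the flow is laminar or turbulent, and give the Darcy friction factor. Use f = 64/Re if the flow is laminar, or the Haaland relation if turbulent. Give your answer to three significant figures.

Re ≈ 190; laminar; f = 64/Re ≈ 0.337

Re = VD/ν = 0.6540·0.0354/1.22×10^-4 = 190
Re < 2300 → laminar → f = 64/Re = 0.3373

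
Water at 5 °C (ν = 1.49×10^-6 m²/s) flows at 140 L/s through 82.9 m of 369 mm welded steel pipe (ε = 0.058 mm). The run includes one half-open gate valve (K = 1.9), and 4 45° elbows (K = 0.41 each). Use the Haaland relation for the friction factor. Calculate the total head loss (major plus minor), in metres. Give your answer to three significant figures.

H_L ≈ 0.615 m

V = 4Q/(πD²) = 1.309 m/s; V²/2g = 0.08735 m
Re = 3.24×10^5, ε/D = 1.57×10^-4 → f = 0.01557 (Haaland)
Major: h_f = f(L/D)·V²/2g = 0.01557·224.7·0.08735 = 0.3056 m
Minor: ΣK = 3.54; h_m = ΣK·V²/2g = 0.3092 m
Total H_L = 0.3056 + 0.3092 = 0.6148 m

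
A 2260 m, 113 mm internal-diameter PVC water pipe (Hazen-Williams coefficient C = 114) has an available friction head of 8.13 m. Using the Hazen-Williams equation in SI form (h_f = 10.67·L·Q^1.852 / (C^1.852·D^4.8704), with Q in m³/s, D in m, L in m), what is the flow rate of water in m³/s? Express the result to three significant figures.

Rearranging: Q = [h_f·C^1.852·D^4.8704 / (10.67·L)]^(1/1.852)
Q = [8.13·114^1.852·0.113^4.8704 / (10.67·2260)]^0.540 = 0.004919 m³/s

Q ≈ 0.00492 m³/s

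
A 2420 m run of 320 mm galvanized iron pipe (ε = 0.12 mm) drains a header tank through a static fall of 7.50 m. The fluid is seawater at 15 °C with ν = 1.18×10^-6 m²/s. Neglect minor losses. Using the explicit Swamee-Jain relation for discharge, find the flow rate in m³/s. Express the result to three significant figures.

Swamee-Jain (Type II): Q = -0.965·√(gD⁵h_f/L)·ln[ε/(3.7D) + √(3.17ν²L/(gD³h_f))]
√(gD⁵h_f/L) = √(9.81·0.320⁵·7.50/2420) = 0.01010
ε/(3.7D) = 1.01×10^-4; √(3.17ν²L/(gD³h_f)) = 6.66×10^-5
Q = -0.965·0.01010·ln(1.679×10^-4) = 0.08472 m³/s
Check: V = 1.05 m/s, Re = 2.86×10^5, f = 0.01764, h_f = 7.54 m ≈ 7.50 m ✓

Q ≈ 0.0847 m³/s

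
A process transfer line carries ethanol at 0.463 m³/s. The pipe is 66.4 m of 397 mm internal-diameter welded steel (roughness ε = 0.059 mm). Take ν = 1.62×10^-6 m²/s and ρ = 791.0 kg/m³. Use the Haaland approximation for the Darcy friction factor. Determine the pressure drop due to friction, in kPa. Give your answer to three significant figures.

V = 4Q/(πD²) = 4·0.463/(π·0.397²) = 3.740 m/s
Re = VD/ν = 3.740·0.397/1.62×10^-6 = 9.17×10^5 → turbulent
ε/D = 0.059/397 = 1.49×10^-4
Haaland: f = 0.01407
h_f = f(L/D)V²/(2g) = 0.01407·(66.4/0.397)·3.740²/(2·9.81) = 1.678 m
Δp = ρg·h_f = 791.0·9.81·1.678 = 13.02 kPa

Δp ≈ 13.0 kPa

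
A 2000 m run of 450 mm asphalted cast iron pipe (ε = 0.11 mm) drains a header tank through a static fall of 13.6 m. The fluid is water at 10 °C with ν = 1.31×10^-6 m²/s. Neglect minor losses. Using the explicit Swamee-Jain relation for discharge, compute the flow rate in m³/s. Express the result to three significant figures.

Q ≈ 0.313 m³/s

Swamee-Jain (Type II): Q = -0.965·√(gD⁵h_f/L)·ln[ε/(3.7D) + √(3.17ν²L/(gD³h_f))]
√(gD⁵h_f/L) = √(9.81·0.450⁵·13.6/2000) = 0.03508
ε/(3.7D) = 6.61×10^-5; √(3.17ν²L/(gD³h_f)) = 2.99×10^-5
Q = -0.965·0.03508·ln(9.598×10^-5) = 0.3132 m³/s
Check: V = 1.97 m/s, Re = 6.77×10^5, f = 0.01558, h_f = 13.7 m ≈ 13.6 m ✓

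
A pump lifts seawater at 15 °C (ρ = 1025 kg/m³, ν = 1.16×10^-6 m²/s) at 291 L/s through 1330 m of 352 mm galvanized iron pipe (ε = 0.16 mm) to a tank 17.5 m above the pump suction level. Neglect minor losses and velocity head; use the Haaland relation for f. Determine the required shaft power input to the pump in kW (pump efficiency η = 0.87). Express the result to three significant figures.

P_shaft ≈ 157 kW

V = 4Q/(πD²) = 2.990 m/s; Re = 9.07×10^5; ε/D = 4.55×10^-4; f = 0.01690
h_f = f(L/D)V²/2g = 29.10 m
Total head H = z + h_f = 17.5 + 29.10 = 46.60 m
P_hyd = ρgQH = 1025·9.81·0.291·46.60 = 136.3 kW
P_shaft = P_hyd/η = 136.3/0.87 = 156.7 kW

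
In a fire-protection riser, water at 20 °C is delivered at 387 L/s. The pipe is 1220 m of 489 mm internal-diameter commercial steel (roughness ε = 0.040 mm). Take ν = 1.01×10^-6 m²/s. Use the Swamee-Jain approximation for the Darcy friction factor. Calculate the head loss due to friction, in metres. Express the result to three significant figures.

V = 4Q/(πD²) = 4·0.387/(π·0.489²) = 2.061 m/s
Re = VD/ν = 2.061·0.489/1.01×10^-6 = 9.98×10^5 → turbulent
ε/D = 0.040/489 = 8.18×10^-5
Swamee-Jain: f = 0.01323
h_f = f(L/D)V²/(2g) = 0.01323·(1220/0.489)·2.061²/(2·9.81) = 7.145 m

h_f ≈ 7.14 m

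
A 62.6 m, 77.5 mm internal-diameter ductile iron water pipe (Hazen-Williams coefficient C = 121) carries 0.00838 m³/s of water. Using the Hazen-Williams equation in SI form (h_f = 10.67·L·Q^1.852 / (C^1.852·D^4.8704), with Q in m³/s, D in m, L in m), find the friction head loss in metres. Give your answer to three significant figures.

h_f = 10.67·62.6·0.00838^1.852 / (121^1.852·0.0775^4.8704) = 3.395 m

h_f ≈ 3.39 m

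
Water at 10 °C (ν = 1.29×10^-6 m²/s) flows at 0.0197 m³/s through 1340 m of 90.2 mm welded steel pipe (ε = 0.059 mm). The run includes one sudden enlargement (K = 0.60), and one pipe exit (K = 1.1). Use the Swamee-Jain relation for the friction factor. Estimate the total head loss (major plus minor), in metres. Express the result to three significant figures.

V = 4Q/(πD²) = 3.083 m/s; V²/2g = 0.4844 m
Re = 2.16×10^5, ε/D = 6.54×10^-4 → f = 0.01959 (Swamee-Jain)
Major: h_f = f(L/D)·V²/2g = 0.01959·14856·0.4844 = 141.0 m
Minor: ΣK = 1.70; h_m = ΣK·V²/2g = 0.8235 m
Total H_L = 141.0 + 0.8235 = 141.8 m

H_L ≈ 142 m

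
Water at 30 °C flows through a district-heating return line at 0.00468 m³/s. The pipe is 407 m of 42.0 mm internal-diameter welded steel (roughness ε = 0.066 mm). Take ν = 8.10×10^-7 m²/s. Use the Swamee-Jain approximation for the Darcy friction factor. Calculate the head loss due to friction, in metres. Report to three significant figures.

h_f ≈ 132 m

V = 4Q/(πD²) = 4·0.00468/(π·0.0420²) = 3.378 m/s
Re = VD/ν = 3.378·0.0420/8.10×10^-7 = 1.75×10^5 → turbulent
ε/D = 0.066/42.0 = 0.00157
Swamee-Jain: f = 0.02335
h_f = f(L/D)V²/(2g) = 0.02335·(407/0.0420)·3.378²/(2·9.81) = 131.6 m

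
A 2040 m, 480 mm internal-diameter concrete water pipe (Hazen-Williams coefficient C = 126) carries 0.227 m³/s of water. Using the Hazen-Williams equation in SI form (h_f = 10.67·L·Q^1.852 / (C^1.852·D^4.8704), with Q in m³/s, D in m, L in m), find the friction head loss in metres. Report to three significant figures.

h_f ≈ 6.42 m

h_f = 10.67·2040·0.227^1.852 / (126^1.852·0.480^4.8704) = 6.423 m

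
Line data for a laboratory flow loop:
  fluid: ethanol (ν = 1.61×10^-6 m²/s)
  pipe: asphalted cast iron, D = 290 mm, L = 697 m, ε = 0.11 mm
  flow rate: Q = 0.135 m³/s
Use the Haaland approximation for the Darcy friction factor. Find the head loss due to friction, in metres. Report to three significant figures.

h_f ≈ 8.74 m

V = 4Q/(πD²) = 4·0.135/(π·0.290²) = 2.044 m/s
Re = VD/ν = 2.044·0.290/1.61×10^-6 = 3.68×10^5 → turbulent
ε/D = 0.11/290 = 3.79×10^-4
Haaland: f = 0.01708
h_f = f(L/D)V²/(2g) = 0.01708·(697/0.290)·2.044²/(2·9.81) = 8.739 m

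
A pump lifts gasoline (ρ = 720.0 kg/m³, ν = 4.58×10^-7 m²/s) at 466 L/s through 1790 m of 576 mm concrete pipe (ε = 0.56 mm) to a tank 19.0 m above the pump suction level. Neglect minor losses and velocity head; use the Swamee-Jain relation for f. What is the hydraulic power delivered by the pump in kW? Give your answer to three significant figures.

P_hyd ≈ 95.4 kW

V = 4Q/(πD²) = 1.788 m/s; Re = 2.25×10^6; ε/D = 9.72×10^-4; f = 0.01970
h_f = f(L/D)V²/2g = 9.978 m
Total head H = z + h_f = 19.0 + 9.978 = 28.98 m
P_hyd = ρgQH = 720.0·9.81·0.466·28.98 = 95.38 kW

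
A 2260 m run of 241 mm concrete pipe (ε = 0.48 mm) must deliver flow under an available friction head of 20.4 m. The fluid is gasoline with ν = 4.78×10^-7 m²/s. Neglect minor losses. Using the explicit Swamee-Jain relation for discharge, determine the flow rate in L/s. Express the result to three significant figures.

Swamee-Jain (Type II): Q = -0.965·√(gD⁵h_f/L)·ln[ε/(3.7D) + √(3.17ν²L/(gD³h_f))]
√(gD⁵h_f/L) = √(9.81·0.241⁵·20.4/2260) = 0.008485
ε/(3.7D) = 5.38×10^-4; √(3.17ν²L/(gD³h_f)) = 2.42×10^-5
Q = -0.965·0.008485·ln(5.625×10^-4) = 0.06127 m³/s
Check: V = 1.34 m/s, Re = 6.77×10^5, f = 0.02376, h_f = 20.5 m ≈ 20.4 m ✓

Q ≈ 61.3 L/s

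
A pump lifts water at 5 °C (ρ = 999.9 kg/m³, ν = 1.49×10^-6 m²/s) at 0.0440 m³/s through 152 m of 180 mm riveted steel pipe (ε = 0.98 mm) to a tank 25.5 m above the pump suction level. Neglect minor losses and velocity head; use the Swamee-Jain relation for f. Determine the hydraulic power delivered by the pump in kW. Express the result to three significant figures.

V = 4Q/(πD²) = 1.729 m/s; Re = 2.09×10^5; ε/D = 0.00544; f = 0.03176
h_f = f(L/D)V²/2g = 4.087 m
Total head H = z + h_f = 25.5 + 4.087 = 29.59 m
P_hyd = ρgQH = 999.9·9.81·0.0440·29.59 = 12.77 kW

P_hyd ≈ 12.8 kW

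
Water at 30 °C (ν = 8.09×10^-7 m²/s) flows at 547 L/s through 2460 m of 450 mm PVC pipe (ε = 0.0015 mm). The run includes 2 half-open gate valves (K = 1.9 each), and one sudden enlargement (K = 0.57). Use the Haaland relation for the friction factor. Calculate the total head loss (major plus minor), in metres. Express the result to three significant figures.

H_L ≈ 37.3 m

V = 4Q/(πD²) = 3.439 m/s; V²/2g = 0.6029 m
Re = 1.91×10^6, ε/D = 3.33×10^-6 → f = 0.01051 (Haaland)
Major: h_f = f(L/D)·V²/2g = 0.01051·5467·0.6029 = 34.63 m
Minor: ΣK = 4.37; h_m = ΣK·V²/2g = 2.635 m
Total H_L = 34.63 + 2.635 = 37.26 m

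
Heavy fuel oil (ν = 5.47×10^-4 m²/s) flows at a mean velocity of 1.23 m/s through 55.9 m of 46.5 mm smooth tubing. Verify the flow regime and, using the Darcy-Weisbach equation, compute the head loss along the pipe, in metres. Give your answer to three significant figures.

h_f ≈ 56.7 m

Re = VD/ν = 1.23·0.04650/5.47×10^-4 = 105 → laminar (Re < 2300)
f = 64/Re = 0.6121
h_f = f(L/D)V²/(2g) = 0.6121·(55.9/0.04650)·1.23²/(2·9.81) = 56.74 m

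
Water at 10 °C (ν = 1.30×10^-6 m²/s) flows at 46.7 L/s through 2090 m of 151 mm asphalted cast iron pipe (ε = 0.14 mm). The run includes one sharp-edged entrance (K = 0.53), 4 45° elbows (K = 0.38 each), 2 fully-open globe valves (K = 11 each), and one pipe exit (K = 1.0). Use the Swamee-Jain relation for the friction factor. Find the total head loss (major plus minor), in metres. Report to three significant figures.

H_L ≈ 107 m

V = 4Q/(πD²) = 2.608 m/s; V²/2g = 0.3466 m
Re = 3.03×10^5, ε/D = 9.27×10^-4 → f = 0.02043 (Swamee-Jain)
Major: h_f = f(L/D)·V²/2g = 0.02043·13841·0.3466 = 98.01 m
Minor: ΣK = 25.1; h_m = ΣK·V²/2g = 8.683 m
Total H_L = 98.01 + 8.683 = 106.7 m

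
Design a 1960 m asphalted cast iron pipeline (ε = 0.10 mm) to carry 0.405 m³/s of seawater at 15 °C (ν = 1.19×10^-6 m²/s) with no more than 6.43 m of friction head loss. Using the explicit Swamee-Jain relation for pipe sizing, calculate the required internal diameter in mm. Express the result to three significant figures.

D ≈ 578 mm

Swamee-Jain (Type III): D = 0.66·[ε^1.25·(LQ²/(gh_f))^4.75 + ν·Q^9.4·(L/(gh_f))^5.2]^0.04
LQ²/(gh_f) = 5.097; L/(gh_f) = 31.07
Term 1 = ε^1.25·(…)^4.75 = 0.0229; Term 2 = ν·Q^9.4·(…)^5.2 = 0.0140
D = 0.66·(0.0229 + 0.0140)^0.04 = 0.5784 m = 578 mm
Check: V = 1.54 m/s, Re = 7.49×10^5, f = 0.01475, h_f = 6.05 m ≈ 6.43 m ✓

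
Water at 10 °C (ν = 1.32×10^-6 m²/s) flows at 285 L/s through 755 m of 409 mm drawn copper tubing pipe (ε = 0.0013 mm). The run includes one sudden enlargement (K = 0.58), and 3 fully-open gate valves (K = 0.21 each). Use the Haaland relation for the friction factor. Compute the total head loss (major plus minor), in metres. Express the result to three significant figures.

H_L ≈ 5.80 m

V = 4Q/(πD²) = 2.169 m/s; V²/2g = 0.2398 m
Re = 6.72×10^5, ε/D = 3.18×10^-6 → f = 0.01244 (Haaland)
Major: h_f = f(L/D)·V²/2g = 0.01244·1846·0.2398 = 5.508 m
Minor: ΣK = 1.21; h_m = ΣK·V²/2g = 0.2902 m
Total H_L = 5.508 + 0.2902 = 5.798 m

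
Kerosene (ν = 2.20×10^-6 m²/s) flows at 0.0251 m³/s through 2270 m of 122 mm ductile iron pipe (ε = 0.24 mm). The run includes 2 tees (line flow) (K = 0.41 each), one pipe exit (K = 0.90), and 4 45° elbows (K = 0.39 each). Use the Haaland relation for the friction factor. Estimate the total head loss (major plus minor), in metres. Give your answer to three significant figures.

H_L ≈ 109 m

V = 4Q/(πD²) = 2.147 m/s; V²/2g = 0.2350 m
Re = 1.19×10^5, ε/D = 0.00197 → f = 0.02466 (Haaland)
Major: h_f = f(L/D)·V²/2g = 0.02466·18607·0.2350 = 107.8 m
Minor: ΣK = 3.28; h_m = ΣK·V²/2g = 0.7707 m
Total H_L = 107.8 + 0.7707 = 108.6 m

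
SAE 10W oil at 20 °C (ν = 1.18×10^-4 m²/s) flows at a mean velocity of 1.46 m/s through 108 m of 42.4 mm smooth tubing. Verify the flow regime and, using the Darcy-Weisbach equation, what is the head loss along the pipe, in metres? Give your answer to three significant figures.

Re = VD/ν = 1.46·0.04240/1.18×10^-4 = 525 → laminar (Re < 2300)
f = 64/Re = 0.1220
h_f = f(L/D)V²/(2g) = 0.1220·(108/0.04240)·1.46²/(2·9.81) = 33.76 m

h_f ≈ 33.8 m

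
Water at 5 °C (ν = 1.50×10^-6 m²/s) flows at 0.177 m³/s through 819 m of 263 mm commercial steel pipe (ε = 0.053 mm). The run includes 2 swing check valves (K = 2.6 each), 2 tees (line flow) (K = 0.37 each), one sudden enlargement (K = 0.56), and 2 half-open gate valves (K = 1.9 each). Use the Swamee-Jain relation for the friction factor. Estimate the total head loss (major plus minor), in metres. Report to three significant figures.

V = 4Q/(πD²) = 3.258 m/s; V²/2g = 0.5411 m
Re = 5.71×10^5, ε/D = 2.02×10^-4 → f = 0.01536 (Swamee-Jain)
Major: h_f = f(L/D)·V²/2g = 0.01536·3114·0.5411 = 25.87 m
Minor: ΣK = 10.3; h_m = ΣK·V²/2g = 5.573 m
Total H_L = 25.87 + 5.573 = 31.45 m

H_L ≈ 31.4 m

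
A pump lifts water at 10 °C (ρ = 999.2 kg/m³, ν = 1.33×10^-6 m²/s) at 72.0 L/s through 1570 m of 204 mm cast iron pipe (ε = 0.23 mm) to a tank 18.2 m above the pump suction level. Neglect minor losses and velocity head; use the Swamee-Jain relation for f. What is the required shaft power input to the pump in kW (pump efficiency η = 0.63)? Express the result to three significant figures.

P_shaft ≈ 65.5 kW

V = 4Q/(πD²) = 2.203 m/s; Re = 3.38×10^5; ε/D = 0.00113; f = 0.02116
h_f = f(L/D)V²/2g = 40.28 m
Total head H = z + h_f = 18.2 + 40.28 = 58.48 m
P_hyd = ρgQH = 999.2·9.81·0.0720·58.48 = 41.27 kW
P_shaft = P_hyd/η = 41.27/0.63 = 65.51 kW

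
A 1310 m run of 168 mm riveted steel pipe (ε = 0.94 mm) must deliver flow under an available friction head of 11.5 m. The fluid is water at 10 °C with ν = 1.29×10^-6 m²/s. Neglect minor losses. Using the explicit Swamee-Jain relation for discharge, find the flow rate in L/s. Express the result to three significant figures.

Q ≈ 21.0 L/s

Swamee-Jain (Type II): Q = -0.965·√(gD⁵h_f/L)·ln[ε/(3.7D) + √(3.17ν²L/(gD³h_f))]
√(gD⁵h_f/L) = √(9.81·0.168⁵·11.5/1310) = 0.003395
ε/(3.7D) = 0.00151; √(3.17ν²L/(gD³h_f)) = 1.14×10^-4
Q = -0.965·0.003395·ln(0.001626) = 0.02104 m³/s
Check: V = 0.949 m/s, Re = 1.24×10^5, f = 0.03236, h_f = 11.6 m ≈ 11.5 m ✓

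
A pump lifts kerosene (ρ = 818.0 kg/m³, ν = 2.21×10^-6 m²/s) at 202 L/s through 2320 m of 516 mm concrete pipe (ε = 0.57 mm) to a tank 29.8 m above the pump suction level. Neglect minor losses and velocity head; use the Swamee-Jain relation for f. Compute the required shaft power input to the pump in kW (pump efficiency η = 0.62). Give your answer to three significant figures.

P_shaft ≈ 89.9 kW

V = 4Q/(πD²) = 0.9660 m/s; Re = 2.26×10^5; ε/D = 0.00110; f = 0.02145
h_f = f(L/D)V²/2g = 4.588 m
Total head H = z + h_f = 29.8 + 4.588 = 34.39 m
P_hyd = ρgQH = 818.0·9.81·0.202·34.39 = 55.74 kW
P_shaft = P_hyd/η = 55.74/0.62 = 89.90 kW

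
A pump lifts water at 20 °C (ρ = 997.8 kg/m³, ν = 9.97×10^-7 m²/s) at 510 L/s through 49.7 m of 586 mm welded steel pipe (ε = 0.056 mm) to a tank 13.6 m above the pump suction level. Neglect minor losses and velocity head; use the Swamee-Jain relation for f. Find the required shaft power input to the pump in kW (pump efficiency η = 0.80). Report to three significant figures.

P_shaft ≈ 86.2 kW

V = 4Q/(πD²) = 1.891 m/s; Re = 1.11×10^6; ε/D = 9.56×10^-5; f = 0.01332
h_f = f(L/D)V²/2g = 0.2060 m
Total head H = z + h_f = 13.6 + 0.2060 = 13.81 m
P_hyd = ρgQH = 997.8·9.81·0.510·13.81 = 68.92 kW
P_shaft = P_hyd/η = 68.92/0.80 = 86.15 kW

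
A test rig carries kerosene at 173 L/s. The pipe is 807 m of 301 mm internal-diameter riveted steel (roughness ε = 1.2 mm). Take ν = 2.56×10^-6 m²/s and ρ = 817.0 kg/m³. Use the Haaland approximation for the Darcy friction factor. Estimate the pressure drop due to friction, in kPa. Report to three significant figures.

Δp ≈ 186 kPa

V = 4Q/(πD²) = 4·0.173/(π·0.301²) = 2.431 m/s
Re = VD/ν = 2.431·0.301/2.56×10^-6 = 2.86×10^5 → turbulent
ε/D = 1.2/301 = 0.00399
Haaland: f = 0.02880
h_f = f(L/D)V²/(2g) = 0.02880·(807/0.301)·2.431²/(2·9.81) = 23.26 m
Δp = ρg·h_f = 817.0·9.81·23.26 = 186.4 kPa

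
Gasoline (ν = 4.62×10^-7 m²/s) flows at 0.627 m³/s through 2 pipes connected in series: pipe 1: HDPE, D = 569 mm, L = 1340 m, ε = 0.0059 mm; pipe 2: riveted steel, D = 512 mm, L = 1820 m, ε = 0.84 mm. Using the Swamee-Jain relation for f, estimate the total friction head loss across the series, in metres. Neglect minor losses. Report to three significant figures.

Pipe 1: V = 2.466 m/s, Re = 3.04×10^6, ε/D = 1.04×10^-5, f = 0.01020, h_1 = f(L/D)V²/2g = 7.445 m
Pipe 2: V = 3.045 m/s, Re = 3.37×10^6, ε/D = 0.00164, f = 0.02233, h_2 = f(L/D)V²/2g = 37.53 m
Series → Q common, losses add: H = Σh = 44.97 m

H ≈ 45.0 m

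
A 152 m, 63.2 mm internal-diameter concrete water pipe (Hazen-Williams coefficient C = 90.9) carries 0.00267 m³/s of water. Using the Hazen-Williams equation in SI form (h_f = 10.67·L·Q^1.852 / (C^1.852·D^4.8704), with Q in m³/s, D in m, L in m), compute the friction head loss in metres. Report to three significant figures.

h_f = 10.67·152·0.00267^1.852 / (90.9^1.852·0.0632^4.8704) = 4.546 m

h_f ≈ 4.55 m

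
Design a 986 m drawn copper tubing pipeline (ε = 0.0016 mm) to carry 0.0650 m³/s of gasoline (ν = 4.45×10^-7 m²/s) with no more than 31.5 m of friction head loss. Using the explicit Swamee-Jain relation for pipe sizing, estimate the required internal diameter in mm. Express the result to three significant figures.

Swamee-Jain (Type III): D = 0.66·[ε^1.25·(LQ²/(gh_f))^4.75 + ν·Q^9.4·(L/(gh_f))^5.2]^0.04
LQ²/(gh_f) = 0.01348; L/(gh_f) = 3.191
Term 1 = ε^1.25·(…)^4.75 = 7.44×10^-17; Term 2 = ν·Q^9.4·(…)^5.2 = 1.29×10^-15
D = 0.66·(7.44×10^-17 + 1.29×10^-15)^0.04 = 0.1678 m = 168 mm
Check: V = 2.94 m/s, Re = 1.11×10^6, f = 0.01166, h_f = 30.1 m ≈ 31.5 m ✓

D ≈ 168 mm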